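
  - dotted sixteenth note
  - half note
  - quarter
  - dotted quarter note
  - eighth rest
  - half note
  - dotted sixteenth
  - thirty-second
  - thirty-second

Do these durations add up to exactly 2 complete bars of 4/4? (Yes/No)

Yes

One bar of 4/4 = 32 thirty-second notes, so 2 bars = 64.
Convert each value to thirty-second notes: dotted sixteenth note = 3; half note = 16; quarter = 8; dotted quarter note = 12; eighth rest = 4; half note = 16; dotted sixteenth = 3; thirty-second = 1; thirty-second = 1.
Adding: 3 + 16 + 8 + 12 + 4 + 16 + 3 + 1 + 1 = 64.
64 equals 64, so the answer is Yes.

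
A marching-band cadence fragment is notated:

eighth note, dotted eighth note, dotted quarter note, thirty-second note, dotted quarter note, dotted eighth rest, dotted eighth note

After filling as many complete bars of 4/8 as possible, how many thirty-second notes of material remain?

One bar of 4/8 = 16 thirty-second notes.
In thirty-second notes: eighth note = 4; dotted eighth note = 6; dotted quarter note = 12; thirty-second note = 1; dotted quarter note = 12; dotted eighth rest = 6; dotted eighth note = 6.
Adding: 4 + 6 + 12 + 1 + 12 + 6 + 6 = 47.
47 ÷ 16 = 2 complete bars with 15 thirty-second notes remaining.

15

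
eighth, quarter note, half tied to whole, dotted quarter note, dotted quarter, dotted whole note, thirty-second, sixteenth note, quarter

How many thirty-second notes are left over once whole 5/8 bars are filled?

3

One bar of 5/8 = 20 thirty-second notes.
Each duration in thirty-second notes: eighth = 4; quarter note = 8; half tied to whole (half + whole) = 48; dotted quarter note = 12; dotted quarter = 12; dotted whole note = 48; thirty-second = 1; sixteenth note = 2; quarter = 8.
Total: 4 + 8 + 48 + 12 + 12 + 48 + 1 + 2 + 8 = 143.
143 ÷ 20 = 7 complete bars with 3 thirty-second notes remaining.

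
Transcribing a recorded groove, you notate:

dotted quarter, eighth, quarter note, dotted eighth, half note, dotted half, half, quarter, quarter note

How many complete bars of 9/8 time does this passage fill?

2

One bar of 9/8 = 18 sixteenth notes.
Express everything in sixteenth notes: dotted quarter = 6; eighth = 2; quarter note = 4; dotted eighth = 3; half note = 8; dotted half = 12; half = 8; quarter = 4; quarter note = 4.
Altogether 6 + 2 + 4 + 3 + 8 + 12 + 8 + 4 + 4 = 51.
51 ÷ 18 = 2 complete bars with 15 left over.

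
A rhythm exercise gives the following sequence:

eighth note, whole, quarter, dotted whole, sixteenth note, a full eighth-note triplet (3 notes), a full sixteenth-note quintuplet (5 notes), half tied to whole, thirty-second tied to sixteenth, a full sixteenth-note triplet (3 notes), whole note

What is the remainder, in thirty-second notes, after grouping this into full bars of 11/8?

One bar of 11/8 = 44 thirty-second notes.
Express everything in thirty-second notes: eighth note = 4; whole = 32; quarter = 8; dotted whole = 48; sixteenth note = 2; a full eighth-note triplet (3 notes) (three triplet eighths span one quarter) = 8; a full sixteenth-note quintuplet (5 notes) (five quintuplet sixteenths span one quarter) = 8; half tied to whole (half + whole) = 48; thirty-second tied to sixteenth (thirty-second + sixteenth) = 3; a full sixteenth-note triplet (3 notes) (three triplet sixteenths span one eighth) = 4; whole note = 32.
Sum: 4 + 32 + 8 + 48 + 2 + 8 + 8 + 48 + 3 + 4 + 32 = 197.
197 ÷ 44 = 4 complete bars with 21 thirty-second notes remaining.

21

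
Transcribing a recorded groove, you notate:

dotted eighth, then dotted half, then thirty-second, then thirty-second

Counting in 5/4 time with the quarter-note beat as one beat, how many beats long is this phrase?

4

One quarter-note beat = 8 thirty-second notes.
Convert each value to thirty-second notes: dotted eighth = 6; dotted half = 24; thirty-second = 1; thirty-second = 1.
Adding: 6 + 24 + 1 + 1 = 32.
32 ÷ 8 = 4 beats.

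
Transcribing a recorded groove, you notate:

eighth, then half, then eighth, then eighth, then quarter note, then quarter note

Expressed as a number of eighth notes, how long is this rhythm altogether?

Express everything in eighth notes: eighth = 1; half = 4; eighth = 1; eighth = 1; quarter note = 2; quarter note = 2.
Altogether 1 + 4 + 1 + 1 + 2 + 2 = 11 eighth notes.

11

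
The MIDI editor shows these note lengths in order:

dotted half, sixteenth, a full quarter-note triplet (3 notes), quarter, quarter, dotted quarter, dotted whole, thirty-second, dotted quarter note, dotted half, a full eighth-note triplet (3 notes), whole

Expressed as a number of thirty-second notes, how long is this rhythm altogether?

195

Convert each value to thirty-second notes: dotted half = 24; sixteenth = 2; a full quarter-note triplet (3 notes) (three triplet quarters span one half) = 16; quarter = 8; quarter = 8; dotted quarter = 12; dotted whole = 48; thirty-second = 1; dotted quarter note = 12; dotted half = 24; a full eighth-note triplet (3 notes) (three triplet eighths span one quarter) = 8; whole = 32.
Altogether 24 + 2 + 16 + 8 + 8 + 12 + 48 + 1 + 12 + 24 + 8 + 32 = 195 thirty-second notes.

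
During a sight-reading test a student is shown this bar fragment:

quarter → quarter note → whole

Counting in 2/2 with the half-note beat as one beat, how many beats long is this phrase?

3

One half-note beat = 2 quarter notes.
Working in quarter notes: quarter = 1; quarter note = 1; whole = 4.
Sum: 1 + 1 + 4 = 6.
6 ÷ 2 = 3 beats.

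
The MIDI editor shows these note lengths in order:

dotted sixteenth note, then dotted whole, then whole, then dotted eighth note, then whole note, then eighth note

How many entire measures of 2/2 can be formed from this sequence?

One bar of 2/2 = 32 thirty-second notes.
Each duration in thirty-second notes: dotted sixteenth note = 3; dotted whole = 48; whole = 32; dotted eighth note = 6; whole note = 32; eighth note = 4.
Total: 3 + 48 + 32 + 6 + 32 + 4 = 125.
125 ÷ 32 = 3 complete bars with 29 left over.

3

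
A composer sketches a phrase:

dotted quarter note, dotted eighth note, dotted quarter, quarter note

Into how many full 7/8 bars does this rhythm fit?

One bar of 7/8 = 14 sixteenth notes.
Express everything in sixteenth notes: dotted quarter note = 6; dotted eighth note = 3; dotted quarter = 6; quarter note = 4.
Altogether 6 + 3 + 6 + 4 = 19.
19 ÷ 14 = 1 complete bar with 5 left over.

1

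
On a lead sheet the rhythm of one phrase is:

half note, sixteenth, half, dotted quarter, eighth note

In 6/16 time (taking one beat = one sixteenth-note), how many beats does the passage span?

25

One sixteenth-note beat = 2 thirty-second notes.
Convert each value to thirty-second notes: half note = 16; sixteenth = 2; half = 16; dotted quarter = 12; eighth note = 4.
Adding: 16 + 2 + 16 + 12 + 4 = 50.
50 ÷ 2 = 25 beats.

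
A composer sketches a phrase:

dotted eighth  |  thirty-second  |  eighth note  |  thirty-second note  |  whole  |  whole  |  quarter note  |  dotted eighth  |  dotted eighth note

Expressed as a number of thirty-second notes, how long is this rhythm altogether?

96

In thirty-second notes: dotted eighth = 6; thirty-second = 1; eighth note = 4; thirty-second note = 1; whole = 32; whole = 32; quarter note = 8; dotted eighth = 6; dotted eighth note = 6.
Adding: 6 + 1 + 4 + 1 + 32 + 32 + 8 + 6 + 6 = 96 thirty-second notes.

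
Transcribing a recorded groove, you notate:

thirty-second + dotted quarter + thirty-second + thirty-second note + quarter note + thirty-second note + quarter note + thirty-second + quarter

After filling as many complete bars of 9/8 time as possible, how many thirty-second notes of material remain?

One bar of 9/8 = 36 thirty-second notes.
Working in thirty-second notes: thirty-second = 1; dotted quarter = 12; thirty-second = 1; thirty-second note = 1; quarter note = 8; thirty-second note = 1; quarter note = 8; thirty-second = 1; quarter = 8.
Altogether 1 + 12 + 1 + 1 + 8 + 1 + 8 + 1 + 8 = 41.
41 ÷ 36 = 1 complete bar with 5 thirty-second notes remaining.

5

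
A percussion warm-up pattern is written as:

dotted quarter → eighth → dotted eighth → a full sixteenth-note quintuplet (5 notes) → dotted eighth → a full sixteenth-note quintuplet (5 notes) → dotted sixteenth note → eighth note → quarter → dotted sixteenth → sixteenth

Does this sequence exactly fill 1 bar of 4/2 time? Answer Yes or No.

One bar of 4/2 = 64 thirty-second notes.
Express everything in thirty-second notes: dotted quarter = 12; eighth = 4; dotted eighth = 6; a full sixteenth-note quintuplet (5 notes) (five quintuplet sixteenths span one quarter) = 8; dotted eighth = 6; a full sixteenth-note quintuplet (5 notes) (five quintuplet sixteenths span one quarter) = 8; dotted sixteenth note = 3; eighth note = 4; quarter = 8; dotted sixteenth = 3; sixteenth = 2.
Sum: 12 + 4 + 6 + 8 + 6 + 8 + 3 + 4 + 8 + 3 + 2 = 64.
64 equals 64, so the answer is Yes.

Yes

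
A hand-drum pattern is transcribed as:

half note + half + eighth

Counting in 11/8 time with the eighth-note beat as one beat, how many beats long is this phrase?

One eighth-note beat = 2 sixteenth notes.
In sixteenth notes: half note = 8; half = 8; eighth = 2.
Total: 8 + 8 + 2 = 18.
18 ÷ 2 = 9 beats.

9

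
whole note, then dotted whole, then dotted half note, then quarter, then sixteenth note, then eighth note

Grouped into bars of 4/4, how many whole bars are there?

One bar of 4/4 = 16 sixteenth notes.
In sixteenth notes: whole note = 16; dotted whole = 24; dotted half note = 12; quarter = 4; sixteenth note = 1; eighth note = 2.
Sum: 16 + 24 + 12 + 4 + 1 + 2 = 59.
59 ÷ 16 = 3 complete bars with 11 left over.

3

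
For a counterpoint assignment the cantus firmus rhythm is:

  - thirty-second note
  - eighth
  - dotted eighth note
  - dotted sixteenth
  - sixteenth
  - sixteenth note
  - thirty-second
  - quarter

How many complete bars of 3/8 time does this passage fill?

One bar of 3/8 = 12 thirty-second notes.
Working in thirty-second notes: thirty-second note = 1; eighth = 4; dotted eighth note = 6; dotted sixteenth = 3; sixteenth = 2; sixteenth note = 2; thirty-second = 1; quarter = 8.
Altogether 1 + 4 + 6 + 3 + 2 + 2 + 1 + 8 = 27.
27 ÷ 12 = 2 complete bars with 3 left over.

2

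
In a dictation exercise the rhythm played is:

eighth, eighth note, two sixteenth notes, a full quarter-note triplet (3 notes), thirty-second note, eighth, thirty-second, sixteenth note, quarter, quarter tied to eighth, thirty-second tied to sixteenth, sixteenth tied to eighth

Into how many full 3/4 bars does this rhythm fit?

One bar of 3/4 = 24 thirty-second notes.
Convert each value to thirty-second notes: eighth = 4; eighth note = 4; sixteenth note = 2; sixteenth note = 2; a full quarter-note triplet (3 notes) (three triplet quarters span one half) = 16; thirty-second note = 1; eighth = 4; thirty-second = 1; sixteenth note = 2; quarter = 8; quarter tied to eighth (quarter + eighth) = 12; thirty-second tied to sixteenth (thirty-second + sixteenth) = 3; sixteenth tied to eighth (sixteenth + eighth) = 6.
Altogether 4 + 4 + 2 + 2 + 16 + 1 + 4 + 1 + 2 + 8 + 12 + 3 + 6 = 65.
65 ÷ 24 = 2 complete bars with 17 left over.

2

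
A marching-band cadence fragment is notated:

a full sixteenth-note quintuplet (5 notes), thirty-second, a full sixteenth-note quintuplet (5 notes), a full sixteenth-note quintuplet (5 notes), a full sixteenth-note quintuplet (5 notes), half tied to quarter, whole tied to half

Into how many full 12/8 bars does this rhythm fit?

2

One bar of 12/8 = 48 thirty-second notes.
Working in thirty-second notes: a full sixteenth-note quintuplet (5 notes) (five quintuplet sixteenths span one quarter) = 8; thirty-second = 1; a full sixteenth-note quintuplet (5 notes) (five quintuplet sixteenths span one quarter) = 8; a full sixteenth-note quintuplet (5 notes) (five quintuplet sixteenths span one quarter) = 8; a full sixteenth-note quintuplet (5 notes) (five quintuplet sixteenths span one quarter) = 8; half tied to quarter (half + quarter) = 24; whole tied to half (whole + half) = 48.
Total: 8 + 1 + 8 + 8 + 8 + 24 + 48 = 105.
105 ÷ 48 = 2 complete bars with 9 left over.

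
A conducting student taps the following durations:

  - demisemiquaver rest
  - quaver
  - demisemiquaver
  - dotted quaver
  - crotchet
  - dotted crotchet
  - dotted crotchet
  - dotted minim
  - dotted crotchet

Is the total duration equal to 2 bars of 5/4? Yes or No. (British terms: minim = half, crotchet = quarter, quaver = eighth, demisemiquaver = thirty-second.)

One bar of 5/4 = 40 thirty-second notes, so 2 bars = 80.
In thirty-second notes: demisemiquaver rest = 1; quaver = 4; demisemiquaver = 1; dotted quaver = 6; crotchet = 8; dotted crotchet = 12; dotted crotchet = 12; dotted minim = 24; dotted crotchet = 12.
Altogether 1 + 4 + 1 + 6 + 8 + 12 + 12 + 24 + 12 = 80.
80 equals 80, so the answer is Yes.

Yes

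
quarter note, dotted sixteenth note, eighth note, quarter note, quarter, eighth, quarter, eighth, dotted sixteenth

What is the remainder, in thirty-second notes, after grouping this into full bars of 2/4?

One bar of 2/4 = 16 thirty-second notes.
Each duration in thirty-second notes: quarter note = 8; dotted sixteenth note = 3; eighth note = 4; quarter note = 8; quarter = 8; eighth = 4; quarter = 8; eighth = 4; dotted sixteenth = 3.
Sum: 8 + 3 + 4 + 8 + 8 + 4 + 8 + 4 + 3 = 50.
50 ÷ 16 = 3 complete bars with 2 thirty-second notes remaining.

2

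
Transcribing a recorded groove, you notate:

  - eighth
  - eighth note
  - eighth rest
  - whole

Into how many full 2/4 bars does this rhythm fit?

One bar of 2/4 = 4 eighth notes.
Express everything in eighth notes: eighth = 1; eighth note = 1; eighth rest = 1; whole = 8.
Sum: 1 + 1 + 1 + 8 = 11.
11 ÷ 4 = 2 complete bars with 3 left over.

2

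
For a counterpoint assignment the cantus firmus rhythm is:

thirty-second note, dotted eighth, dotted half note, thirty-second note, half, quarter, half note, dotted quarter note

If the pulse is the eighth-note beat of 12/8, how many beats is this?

One eighth-note beat = 4 thirty-second notes.
In thirty-second notes: thirty-second note = 1; dotted eighth = 6; dotted half note = 24; thirty-second note = 1; half = 16; quarter = 8; half note = 16; dotted quarter note = 12.
Altogether 1 + 6 + 24 + 1 + 16 + 8 + 16 + 12 = 84.
84 ÷ 4 = 21 beats.

21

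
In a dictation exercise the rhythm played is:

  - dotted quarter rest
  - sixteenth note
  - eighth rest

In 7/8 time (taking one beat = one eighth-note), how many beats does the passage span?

One eighth-note beat = 2 sixteenth notes.
Convert each value to sixteenth notes: dotted quarter rest = 6; sixteenth note = 1; eighth rest = 2.
Sum: 6 + 1 + 2 = 9.
9 ÷ 2 = 4.5 beats.

4.5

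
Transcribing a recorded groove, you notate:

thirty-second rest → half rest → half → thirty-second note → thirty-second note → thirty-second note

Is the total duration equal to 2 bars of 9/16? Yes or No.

One bar of 9/16 = 18 thirty-second notes, so 2 bars = 36.
Each duration in thirty-second notes: thirty-second rest = 1; half rest = 16; half = 16; thirty-second note = 1; thirty-second note = 1; thirty-second note = 1.
Sum: 1 + 16 + 16 + 1 + 1 + 1 = 36.
36 equals 36, so the answer is Yes.

Yes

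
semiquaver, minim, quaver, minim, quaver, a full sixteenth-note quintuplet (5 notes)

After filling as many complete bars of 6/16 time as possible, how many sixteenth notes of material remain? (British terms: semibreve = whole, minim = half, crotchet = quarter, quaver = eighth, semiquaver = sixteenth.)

1

One bar of 6/16 = 6 sixteenth notes.
In sixteenth notes: semiquaver = 1; minim = 8; quaver = 2; minim = 8; quaver = 2; a full sixteenth-note quintuplet (5 notes) (five quintuplet sixteenths span one quarter) = 4.
Adding: 1 + 8 + 2 + 8 + 2 + 4 = 25.
25 ÷ 6 = 4 complete bars with 1 sixteenth note remaining.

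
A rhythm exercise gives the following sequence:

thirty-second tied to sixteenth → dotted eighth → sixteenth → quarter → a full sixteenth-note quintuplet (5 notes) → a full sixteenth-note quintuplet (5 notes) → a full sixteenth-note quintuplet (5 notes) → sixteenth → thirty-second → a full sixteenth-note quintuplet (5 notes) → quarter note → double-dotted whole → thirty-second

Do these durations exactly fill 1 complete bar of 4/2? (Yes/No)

One bar of 4/2 = 64 thirty-second notes.
Express everything in thirty-second notes: thirty-second tied to sixteenth (thirty-second + sixteenth) = 3; dotted eighth = 6; sixteenth = 2; quarter = 8; a full sixteenth-note quintuplet (5 notes) (five quintuplet sixteenths span one quarter) = 8; a full sixteenth-note quintuplet (5 notes) (five quintuplet sixteenths span one quarter) = 8; a full sixteenth-note quintuplet (5 notes) (five quintuplet sixteenths span one quarter) = 8; sixteenth = 2; thirty-second = 1; a full sixteenth-note quintuplet (5 notes) (five quintuplet sixteenths span one quarter) = 8; quarter note = 8; double-dotted whole = 56; thirty-second = 1.
Adding: 3 + 6 + 2 + 8 + 8 + 8 + 8 + 2 + 1 + 8 + 8 + 56 + 1 = 119.
119 exceeds 64, so the answer is No.

No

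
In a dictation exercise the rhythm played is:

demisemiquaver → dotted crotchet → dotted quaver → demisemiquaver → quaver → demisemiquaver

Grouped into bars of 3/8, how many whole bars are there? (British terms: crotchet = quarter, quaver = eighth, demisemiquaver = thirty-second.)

One bar of 3/8 = 12 thirty-second notes.
Express everything in thirty-second notes: demisemiquaver = 1; dotted crotchet = 12; dotted quaver = 6; demisemiquaver = 1; quaver = 4; demisemiquaver = 1.
Sum: 1 + 12 + 6 + 1 + 4 + 1 = 25.
25 ÷ 12 = 2 complete bars with 1 left over.

2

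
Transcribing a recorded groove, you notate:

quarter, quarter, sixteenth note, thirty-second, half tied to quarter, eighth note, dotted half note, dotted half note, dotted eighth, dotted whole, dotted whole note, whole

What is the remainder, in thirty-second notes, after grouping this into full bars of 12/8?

37

One bar of 12/8 = 48 thirty-second notes.
Working in thirty-second notes: quarter = 8; quarter = 8; sixteenth note = 2; thirty-second = 1; half tied to quarter (half + quarter) = 24; eighth note = 4; dotted half note = 24; dotted half note = 24; dotted eighth = 6; dotted whole = 48; dotted whole note = 48; whole = 32.
Altogether 8 + 8 + 2 + 1 + 24 + 4 + 24 + 24 + 6 + 48 + 48 + 32 = 229.
229 ÷ 48 = 4 complete bars with 37 thirty-second notes remaining.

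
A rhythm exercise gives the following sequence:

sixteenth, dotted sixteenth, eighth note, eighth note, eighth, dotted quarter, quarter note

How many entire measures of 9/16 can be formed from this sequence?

One bar of 9/16 = 18 thirty-second notes.
Express everything in thirty-second notes: sixteenth = 2; dotted sixteenth = 3; eighth note = 4; eighth note = 4; eighth = 4; dotted quarter = 12; quarter note = 8.
Total: 2 + 3 + 4 + 4 + 4 + 12 + 8 = 37.
37 ÷ 18 = 2 complete bars with 1 left over.

2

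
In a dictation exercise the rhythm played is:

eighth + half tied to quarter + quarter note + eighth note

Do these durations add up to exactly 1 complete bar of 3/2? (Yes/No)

One bar of 3/2 = 12 eighth notes.
In eighth notes: eighth = 1; half tied to quarter (half + quarter) = 6; quarter note = 2; eighth note = 1.
Sum: 1 + 6 + 2 + 1 = 10.
10 falls short of 12, so the answer is No.

No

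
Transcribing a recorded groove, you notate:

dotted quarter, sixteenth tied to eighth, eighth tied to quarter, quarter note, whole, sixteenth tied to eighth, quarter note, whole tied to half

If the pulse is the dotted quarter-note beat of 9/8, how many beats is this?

One dotted quarter-note beat = 6 sixteenth notes.
Working in sixteenth notes: dotted quarter = 6; sixteenth tied to eighth (sixteenth + eighth) = 3; eighth tied to quarter (eighth + quarter) = 6; quarter note = 4; whole = 16; sixteenth tied to eighth (sixteenth + eighth) = 3; quarter note = 4; whole tied to half (whole + half) = 24.
Adding: 6 + 3 + 6 + 4 + 16 + 3 + 4 + 24 = 66.
66 ÷ 6 = 11 beats.

11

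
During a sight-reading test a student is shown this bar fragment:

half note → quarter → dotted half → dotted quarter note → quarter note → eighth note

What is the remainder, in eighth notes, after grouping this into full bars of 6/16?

0

One bar of 6/16 = 3 eighth notes.
In eighth notes: half note = 4; quarter = 2; dotted half = 6; dotted quarter note = 3; quarter note = 2; eighth note = 1.
Altogether 4 + 2 + 6 + 3 + 2 + 1 = 18.
18 ÷ 3 = 6 complete bars with 0 eighth notes remaining.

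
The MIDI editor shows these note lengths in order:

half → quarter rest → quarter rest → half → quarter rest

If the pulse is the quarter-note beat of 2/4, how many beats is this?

7

One quarter-note beat = 2 eighth notes.
Express everything in eighth notes: half = 4; quarter rest = 2; quarter rest = 2; half = 4; quarter rest = 2.
Adding: 4 + 2 + 2 + 4 + 2 = 14.
14 ÷ 2 = 7 beats.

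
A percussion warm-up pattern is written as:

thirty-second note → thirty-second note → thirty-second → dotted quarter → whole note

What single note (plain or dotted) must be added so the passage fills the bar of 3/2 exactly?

thirty-second note

The bar of 3/2 = 48 thirty-second notes.
Each duration in thirty-second notes: thirty-second note = 1; thirty-second note = 1; thirty-second = 1; dotted quarter = 12; whole note = 32.
Adding: 1 + 1 + 1 + 12 + 32 = 47.
Remaining: 48 − 47 = 1 thirty-second note, which is a thirty-second note.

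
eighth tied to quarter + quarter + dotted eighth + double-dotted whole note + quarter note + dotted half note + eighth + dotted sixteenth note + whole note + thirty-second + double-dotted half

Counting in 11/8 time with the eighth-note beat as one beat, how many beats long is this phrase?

One eighth-note beat = 4 thirty-second notes.
Express everything in thirty-second notes: eighth tied to quarter (eighth + quarter) = 12; quarter = 8; dotted eighth = 6; double-dotted whole note = 56; quarter note = 8; dotted half note = 24; eighth = 4; dotted sixteenth note = 3; whole note = 32; thirty-second = 1; double-dotted half = 28.
Total: 12 + 8 + 6 + 56 + 8 + 24 + 4 + 3 + 32 + 1 + 28 = 182.
182 ÷ 4 = 45.5 beats.

45.5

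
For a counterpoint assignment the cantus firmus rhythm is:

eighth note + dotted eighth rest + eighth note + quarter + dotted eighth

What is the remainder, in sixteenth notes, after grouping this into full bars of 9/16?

One bar of 9/16 = 9 sixteenth notes.
Express everything in sixteenth notes: eighth note = 2; dotted eighth rest = 3; eighth note = 2; quarter = 4; dotted eighth = 3.
Adding: 2 + 3 + 2 + 4 + 3 = 14.
14 ÷ 9 = 1 complete bar with 5 sixteenth notes remaining.

5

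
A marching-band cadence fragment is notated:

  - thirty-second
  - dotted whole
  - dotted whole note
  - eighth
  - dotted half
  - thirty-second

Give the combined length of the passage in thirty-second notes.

126

Express everything in thirty-second notes: thirty-second = 1; dotted whole = 48; dotted whole note = 48; eighth = 4; dotted half = 24; thirty-second = 1.
Sum: 1 + 48 + 48 + 4 + 24 + 1 = 126 thirty-second notes.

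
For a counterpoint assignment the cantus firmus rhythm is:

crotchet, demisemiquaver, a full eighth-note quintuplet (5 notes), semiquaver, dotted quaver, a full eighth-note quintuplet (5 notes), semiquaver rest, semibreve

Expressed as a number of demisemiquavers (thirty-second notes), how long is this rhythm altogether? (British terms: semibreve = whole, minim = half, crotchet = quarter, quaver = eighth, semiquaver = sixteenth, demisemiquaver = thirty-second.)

83

Express everything in thirty-second notes: crotchet = 8; demisemiquaver = 1; a full eighth-note quintuplet (5 notes) (five quintuplet eighths span one half) = 16; semiquaver = 2; dotted quaver = 6; a full eighth-note quintuplet (5 notes) (five quintuplet eighths span one half) = 16; semiquaver rest = 2; semibreve = 32.
Adding: 8 + 1 + 16 + 2 + 6 + 16 + 2 + 32 = 83 thirty-second notes.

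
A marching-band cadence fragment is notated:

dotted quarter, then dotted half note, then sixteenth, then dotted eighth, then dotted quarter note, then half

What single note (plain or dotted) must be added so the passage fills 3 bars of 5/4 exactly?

dotted whole note

3 bars of 5/4 = 60 sixteenth notes.
Express everything in sixteenth notes: dotted quarter = 6; dotted half note = 12; sixteenth = 1; dotted eighth = 3; dotted quarter note = 6; half = 8.
Total: 6 + 12 + 1 + 3 + 6 + 8 = 36.
Remaining: 60 − 36 = 24 sixteenth notes, which is a dotted whole note.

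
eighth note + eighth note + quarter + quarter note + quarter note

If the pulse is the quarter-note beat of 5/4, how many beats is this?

One quarter-note beat = 2 eighth notes.
Express everything in eighth notes: eighth note = 1; eighth note = 1; quarter = 2; quarter note = 2; quarter note = 2.
Total: 1 + 1 + 2 + 2 + 2 = 8.
8 ÷ 2 = 4 beats.

4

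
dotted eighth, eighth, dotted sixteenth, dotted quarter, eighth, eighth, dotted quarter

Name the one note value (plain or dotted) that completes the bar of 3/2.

dotted sixteenth note

The bar of 3/2 = 48 thirty-second notes.
In thirty-second notes: dotted eighth = 6; eighth = 4; dotted sixteenth = 3; dotted quarter = 12; eighth = 4; eighth = 4; dotted quarter = 12.
Adding: 6 + 4 + 3 + 12 + 4 + 4 + 12 = 45.
Remaining: 48 − 45 = 3 thirty-second notes, which is a dotted sixteenth note.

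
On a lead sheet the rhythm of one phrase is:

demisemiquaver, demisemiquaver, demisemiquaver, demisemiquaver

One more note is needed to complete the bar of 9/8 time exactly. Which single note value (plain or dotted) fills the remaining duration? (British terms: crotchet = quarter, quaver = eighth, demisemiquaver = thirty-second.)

whole note

The bar of 9/8 = 36 thirty-second notes.
In thirty-second notes: demisemiquaver = 1; demisemiquaver = 1; demisemiquaver = 1; demisemiquaver = 1.
Sum: 1 + 1 + 1 + 1 = 4.
Remaining: 36 − 4 = 32 thirty-second notes, which is a whole note.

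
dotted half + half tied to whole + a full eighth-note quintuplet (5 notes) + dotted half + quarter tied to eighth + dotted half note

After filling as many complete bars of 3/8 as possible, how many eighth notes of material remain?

One bar of 3/8 = 3 eighth notes.
In eighth notes: dotted half = 6; half tied to whole (half + whole) = 12; a full eighth-note quintuplet (5 notes) (five quintuplet eighths span one half) = 4; dotted half = 6; quarter tied to eighth (quarter + eighth) = 3; dotted half note = 6.
Altogether 6 + 12 + 4 + 6 + 3 + 6 = 37.
37 ÷ 3 = 12 complete bars with 1 eighth note remaining.

1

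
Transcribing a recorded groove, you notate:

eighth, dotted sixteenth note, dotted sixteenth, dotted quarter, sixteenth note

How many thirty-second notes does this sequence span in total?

In thirty-second notes: eighth = 4; dotted sixteenth note = 3; dotted sixteenth = 3; dotted quarter = 12; sixteenth note = 2.
Adding: 4 + 3 + 3 + 12 + 2 = 24 thirty-second notes.

24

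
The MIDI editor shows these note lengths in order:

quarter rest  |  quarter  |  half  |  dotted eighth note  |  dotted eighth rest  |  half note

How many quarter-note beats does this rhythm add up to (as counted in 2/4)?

One quarter-note beat = 4 sixteenth notes.
Express everything in sixteenth notes: quarter rest = 4; quarter = 4; half = 8; dotted eighth note = 3; dotted eighth rest = 3; half note = 8.
Total: 4 + 4 + 8 + 3 + 3 + 8 = 30.
30 ÷ 4 = 7.5 beats.

7.5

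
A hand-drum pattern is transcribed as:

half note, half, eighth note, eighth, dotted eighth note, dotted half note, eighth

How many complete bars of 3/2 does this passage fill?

One bar of 3/2 = 24 sixteenth notes.
In sixteenth notes: half note = 8; half = 8; eighth note = 2; eighth = 2; dotted eighth note = 3; dotted half note = 12; eighth = 2.
Altogether 8 + 8 + 2 + 2 + 3 + 12 + 2 = 37.
37 ÷ 24 = 1 complete bar with 13 left over.

1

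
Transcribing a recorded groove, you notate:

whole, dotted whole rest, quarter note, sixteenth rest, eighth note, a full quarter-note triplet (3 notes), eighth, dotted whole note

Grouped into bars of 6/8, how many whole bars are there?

One bar of 6/8 = 12 sixteenth notes.
Convert each value to sixteenth notes: whole = 16; dotted whole rest = 24; quarter note = 4; sixteenth rest = 1; eighth note = 2; a full quarter-note triplet (3 notes) (three triplet quarters span one half) = 8; eighth = 2; dotted whole note = 24.
Altogether 16 + 24 + 4 + 1 + 2 + 8 + 2 + 24 = 81.
81 ÷ 12 = 6 complete bars with 9 left over.

6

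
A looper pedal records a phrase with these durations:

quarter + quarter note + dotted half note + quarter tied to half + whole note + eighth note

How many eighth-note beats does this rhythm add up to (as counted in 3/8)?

25

One eighth-note beat = 2 sixteenth notes.
Working in sixteenth notes: quarter = 4; quarter note = 4; dotted half note = 12; quarter tied to half (quarter + half) = 12; whole note = 16; eighth note = 2.
Adding: 4 + 4 + 12 + 12 + 16 + 2 = 50.
50 ÷ 2 = 25 beats.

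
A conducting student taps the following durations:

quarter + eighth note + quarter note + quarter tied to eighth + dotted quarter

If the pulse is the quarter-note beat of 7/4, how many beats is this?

5.5

One quarter-note beat = 2 eighth notes.
Each duration in eighth notes: quarter = 2; eighth note = 1; quarter note = 2; quarter tied to eighth (quarter + eighth) = 3; dotted quarter = 3.
Altogether 2 + 1 + 2 + 3 + 3 = 11.
11 ÷ 2 = 5.5 beats.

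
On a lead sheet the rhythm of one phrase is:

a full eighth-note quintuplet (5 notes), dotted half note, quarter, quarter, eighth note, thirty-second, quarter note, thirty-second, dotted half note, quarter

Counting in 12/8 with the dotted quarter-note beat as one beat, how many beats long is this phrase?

8.5

One dotted quarter-note beat = 12 thirty-second notes.
Working in thirty-second notes: a full eighth-note quintuplet (5 notes) (five quintuplet eighths span one half) = 16; dotted half note = 24; quarter = 8; quarter = 8; eighth note = 4; thirty-second = 1; quarter note = 8; thirty-second = 1; dotted half note = 24; quarter = 8.
Altogether 16 + 24 + 8 + 8 + 4 + 1 + 8 + 1 + 24 + 8 = 102.
102 ÷ 12 = 8.5 beats.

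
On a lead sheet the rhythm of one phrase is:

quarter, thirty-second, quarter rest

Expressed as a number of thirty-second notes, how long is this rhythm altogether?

Convert each value to thirty-second notes: quarter = 8; thirty-second = 1; quarter rest = 8.
Sum: 8 + 1 + 8 = 17 thirty-second notes.

17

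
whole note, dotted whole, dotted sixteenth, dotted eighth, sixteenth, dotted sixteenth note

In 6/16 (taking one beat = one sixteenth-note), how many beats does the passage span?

47

One sixteenth-note beat = 2 thirty-second notes.
In thirty-second notes: whole note = 32; dotted whole = 48; dotted sixteenth = 3; dotted eighth = 6; sixteenth = 2; dotted sixteenth note = 3.
Sum: 32 + 48 + 3 + 6 + 2 + 3 = 94.
94 ÷ 2 = 47 beats.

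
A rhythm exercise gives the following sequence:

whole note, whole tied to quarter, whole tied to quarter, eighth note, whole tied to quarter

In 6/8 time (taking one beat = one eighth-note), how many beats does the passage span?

One eighth-note beat = 2 sixteenth notes.
In sixteenth notes: whole note = 16; whole tied to quarter (whole + quarter) = 20; whole tied to quarter (whole + quarter) = 20; eighth note = 2; whole tied to quarter (whole + quarter) = 20.
Altogether 16 + 20 + 20 + 2 + 20 = 78.
78 ÷ 2 = 39 beats.

39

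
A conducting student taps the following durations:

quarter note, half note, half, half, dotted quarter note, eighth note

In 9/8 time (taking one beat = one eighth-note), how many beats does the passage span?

One eighth-note beat = 2 sixteenth notes.
Express everything in sixteenth notes: quarter note = 4; half note = 8; half = 8; half = 8; dotted quarter note = 6; eighth note = 2.
Adding: 4 + 8 + 8 + 8 + 6 + 2 = 36.
36 ÷ 2 = 18 beats.

18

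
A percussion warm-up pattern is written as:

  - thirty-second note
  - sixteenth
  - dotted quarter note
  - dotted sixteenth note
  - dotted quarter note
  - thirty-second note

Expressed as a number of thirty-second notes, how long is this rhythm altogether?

Working in thirty-second notes: thirty-second note = 1; sixteenth = 2; dotted quarter note = 12; dotted sixteenth note = 3; dotted quarter note = 12; thirty-second note = 1.
Adding: 1 + 2 + 12 + 3 + 12 + 1 = 31 thirty-second notes.

31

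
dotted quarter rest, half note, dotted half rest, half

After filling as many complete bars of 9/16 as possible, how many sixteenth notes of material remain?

7

One bar of 9/16 = 9 sixteenth notes.
Working in sixteenth notes: dotted quarter rest = 6; half note = 8; dotted half rest = 12; half = 8.
Altogether 6 + 8 + 12 + 8 = 34.
34 ÷ 9 = 3 complete bars with 7 sixteenth notes remaining.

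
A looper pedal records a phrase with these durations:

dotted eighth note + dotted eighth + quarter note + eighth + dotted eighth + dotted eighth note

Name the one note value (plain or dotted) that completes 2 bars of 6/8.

dotted quarter note

2 bars of 6/8 = 24 sixteenth notes.
In sixteenth notes: dotted eighth note = 3; dotted eighth = 3; quarter note = 4; eighth = 2; dotted eighth = 3; dotted eighth note = 3.
Total: 3 + 3 + 4 + 2 + 3 + 3 = 18.
Remaining: 24 − 18 = 6 sixteenth notes, which is a dotted quarter note.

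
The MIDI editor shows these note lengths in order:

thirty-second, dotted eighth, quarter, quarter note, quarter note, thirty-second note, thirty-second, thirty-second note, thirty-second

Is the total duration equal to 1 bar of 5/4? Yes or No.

One bar of 5/4 = 40 thirty-second notes.
Each duration in thirty-second notes: thirty-second = 1; dotted eighth = 6; quarter = 8; quarter note = 8; quarter note = 8; thirty-second note = 1; thirty-second = 1; thirty-second note = 1; thirty-second = 1.
Total: 1 + 6 + 8 + 8 + 8 + 1 + 1 + 1 + 1 = 35.
35 falls short of 40, so the answer is No.

No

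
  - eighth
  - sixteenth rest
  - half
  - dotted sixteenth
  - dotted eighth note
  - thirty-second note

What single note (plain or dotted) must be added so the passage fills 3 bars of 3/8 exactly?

eighth note

3 bars of 3/8 = 36 thirty-second notes.
Working in thirty-second notes: eighth = 4; sixteenth rest = 2; half = 16; dotted sixteenth = 3; dotted eighth note = 6; thirty-second note = 1.
Adding: 4 + 2 + 16 + 3 + 6 + 1 = 32.
Remaining: 36 − 32 = 4 thirty-second notes, which is a eighth note.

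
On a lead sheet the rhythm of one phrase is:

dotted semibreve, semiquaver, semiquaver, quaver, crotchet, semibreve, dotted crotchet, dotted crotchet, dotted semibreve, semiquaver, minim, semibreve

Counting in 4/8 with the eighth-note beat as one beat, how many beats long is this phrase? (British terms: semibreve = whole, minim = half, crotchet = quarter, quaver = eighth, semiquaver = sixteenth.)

54.5

One eighth-note beat = 2 sixteenth notes.
Each duration in sixteenth notes: dotted semibreve = 24; semiquaver = 1; semiquaver = 1; quaver = 2; crotchet = 4; semibreve = 16; dotted crotchet = 6; dotted crotchet = 6; dotted semibreve = 24; semiquaver = 1; minim = 8; semibreve = 16.
Sum: 24 + 1 + 1 + 2 + 4 + 16 + 6 + 6 + 24 + 1 + 8 + 16 = 109.
109 ÷ 2 = 54.5 beats.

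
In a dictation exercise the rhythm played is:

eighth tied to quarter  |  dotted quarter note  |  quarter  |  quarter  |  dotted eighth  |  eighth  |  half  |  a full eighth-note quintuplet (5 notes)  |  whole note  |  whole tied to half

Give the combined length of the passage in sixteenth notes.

Express everything in sixteenth notes: eighth tied to quarter (eighth + quarter) = 6; dotted quarter note = 6; quarter = 4; quarter = 4; dotted eighth = 3; eighth = 2; half = 8; a full eighth-note quintuplet (5 notes) (five quintuplet eighths span one half) = 8; whole note = 16; whole tied to half (whole + half) = 24.
Sum: 6 + 6 + 4 + 4 + 3 + 2 + 8 + 8 + 16 + 24 = 81 sixteenth notes.

81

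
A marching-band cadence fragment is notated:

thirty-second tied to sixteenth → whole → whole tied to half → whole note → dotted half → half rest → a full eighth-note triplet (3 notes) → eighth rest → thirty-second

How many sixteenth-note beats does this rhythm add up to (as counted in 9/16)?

84

One sixteenth-note beat = 2 thirty-second notes.
Working in thirty-second notes: thirty-second tied to sixteenth (thirty-second + sixteenth) = 3; whole = 32; whole tied to half (whole + half) = 48; whole note = 32; dotted half = 24; half rest = 16; a full eighth-note triplet (3 notes) (three triplet eighths span one quarter) = 8; eighth rest = 4; thirty-second = 1.
Total: 3 + 32 + 48 + 32 + 24 + 16 + 8 + 4 + 1 = 168.
168 ÷ 2 = 84 beats.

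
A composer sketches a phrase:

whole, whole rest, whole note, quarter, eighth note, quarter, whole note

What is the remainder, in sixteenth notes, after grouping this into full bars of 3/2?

2

One bar of 3/2 = 12 eighth notes.
Each duration in eighth notes: whole = 8; whole rest = 8; whole note = 8; quarter = 2; eighth note = 1; quarter = 2; whole note = 8.
Adding: 8 + 8 + 8 + 2 + 1 + 2 + 8 = 37.
37 ÷ 12 = 3 complete bars with 1 eighth note remaining = 2 sixteenth notes.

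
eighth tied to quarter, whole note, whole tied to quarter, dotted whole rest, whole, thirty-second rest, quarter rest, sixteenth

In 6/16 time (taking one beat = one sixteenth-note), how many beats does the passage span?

One sixteenth-note beat = 2 thirty-second notes.
In thirty-second notes: eighth tied to quarter (eighth + quarter) = 12; whole note = 32; whole tied to quarter (whole + quarter) = 40; dotted whole rest = 48; whole = 32; thirty-second rest = 1; quarter rest = 8; sixteenth = 2.
Total: 12 + 32 + 40 + 48 + 32 + 1 + 8 + 2 = 175.
175 ÷ 2 = 87.5 beats.

87.5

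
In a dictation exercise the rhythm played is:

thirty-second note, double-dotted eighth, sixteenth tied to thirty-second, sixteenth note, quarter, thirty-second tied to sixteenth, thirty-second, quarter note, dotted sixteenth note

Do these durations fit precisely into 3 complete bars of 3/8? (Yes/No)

One bar of 3/8 = 12 thirty-second notes, so 3 bars = 36.
Each duration in thirty-second notes: thirty-second note = 1; double-dotted eighth = 7; sixteenth tied to thirty-second (sixteenth + thirty-second) = 3; sixteenth note = 2; quarter = 8; thirty-second tied to sixteenth (thirty-second + sixteenth) = 3; thirty-second = 1; quarter note = 8; dotted sixteenth note = 3.
Total: 1 + 7 + 3 + 2 + 8 + 3 + 1 + 8 + 3 = 36.
36 equals 36, so the answer is Yes.

Yes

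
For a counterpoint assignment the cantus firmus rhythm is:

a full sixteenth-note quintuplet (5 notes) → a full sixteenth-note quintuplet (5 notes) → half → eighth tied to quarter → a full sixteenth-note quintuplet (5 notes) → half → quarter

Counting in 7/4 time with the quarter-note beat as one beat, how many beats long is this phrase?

9.5

One quarter-note beat = 2 eighth notes.
In eighth notes: a full sixteenth-note quintuplet (5 notes) (five quintuplet sixteenths span one quarter) = 2; a full sixteenth-note quintuplet (5 notes) (five quintuplet sixteenths span one quarter) = 2; half = 4; eighth tied to quarter (eighth + quarter) = 3; a full sixteenth-note quintuplet (5 notes) (five quintuplet sixteenths span one quarter) = 2; half = 4; quarter = 2.
Total: 2 + 2 + 4 + 3 + 2 + 4 + 2 = 19.
19 ÷ 2 = 9.5 beats.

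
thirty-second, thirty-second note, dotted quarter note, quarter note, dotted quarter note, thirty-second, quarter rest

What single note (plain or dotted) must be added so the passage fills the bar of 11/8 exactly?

thirty-second note

The bar of 11/8 = 44 thirty-second notes.
Express everything in thirty-second notes: thirty-second = 1; thirty-second note = 1; dotted quarter note = 12; quarter note = 8; dotted quarter note = 12; thirty-second = 1; quarter rest = 8.
Adding: 1 + 1 + 12 + 8 + 12 + 1 + 8 = 43.
Remaining: 44 − 43 = 1 thirty-second note, which is a thirty-second note.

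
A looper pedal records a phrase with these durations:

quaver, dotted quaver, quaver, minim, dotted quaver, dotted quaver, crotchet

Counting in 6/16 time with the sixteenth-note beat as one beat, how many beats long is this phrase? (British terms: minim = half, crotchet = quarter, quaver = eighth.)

One sixteenth-note beat = 2 thirty-second notes.
Working in thirty-second notes: quaver = 4; dotted quaver = 6; quaver = 4; minim = 16; dotted quaver = 6; dotted quaver = 6; crotchet = 8.
Altogether 4 + 6 + 4 + 16 + 6 + 6 + 8 = 50.
50 ÷ 2 = 25 beats.

25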